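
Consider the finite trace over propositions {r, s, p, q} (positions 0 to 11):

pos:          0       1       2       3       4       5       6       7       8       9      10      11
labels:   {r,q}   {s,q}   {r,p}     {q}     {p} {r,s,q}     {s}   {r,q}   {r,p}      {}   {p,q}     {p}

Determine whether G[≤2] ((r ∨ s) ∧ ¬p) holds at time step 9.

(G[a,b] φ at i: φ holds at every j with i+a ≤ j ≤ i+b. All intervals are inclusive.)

Check ((r ∨ s) ∧ ¬p) at every j in [9,11]:
  j=9: false
  j=10: false
  j=11: false
Fails at j=9 → formula fails.

False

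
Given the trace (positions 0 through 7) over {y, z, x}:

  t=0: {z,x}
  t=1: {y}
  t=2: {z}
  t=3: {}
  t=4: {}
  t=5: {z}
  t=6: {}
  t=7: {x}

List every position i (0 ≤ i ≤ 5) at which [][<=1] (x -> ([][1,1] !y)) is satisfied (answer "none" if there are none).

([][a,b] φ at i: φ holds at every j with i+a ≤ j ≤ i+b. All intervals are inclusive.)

1, 2, 3, 4, 5

Evaluate at each i in [0,5]:
  i=0: ✗ (fails at j=0)
  i=1: ✓ (all of [1,2])
  i=2: ✓ (all of [2,3])
  i=3: ✓ (all of [3,4])
  i=4: ✓ (all of [4,5])
  i=5: ✓ (all of [5,6])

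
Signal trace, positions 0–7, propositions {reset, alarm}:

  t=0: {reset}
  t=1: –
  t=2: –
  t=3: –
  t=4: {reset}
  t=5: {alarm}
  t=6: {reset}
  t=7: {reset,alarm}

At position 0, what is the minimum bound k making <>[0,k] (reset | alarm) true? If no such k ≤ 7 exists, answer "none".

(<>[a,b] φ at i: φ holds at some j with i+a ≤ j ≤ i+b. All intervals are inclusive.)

Scan j = 0,1,… for (reset | alarm):
  j=0: holds
First hit at j=0, so smallest k = 0-0 = 0.

0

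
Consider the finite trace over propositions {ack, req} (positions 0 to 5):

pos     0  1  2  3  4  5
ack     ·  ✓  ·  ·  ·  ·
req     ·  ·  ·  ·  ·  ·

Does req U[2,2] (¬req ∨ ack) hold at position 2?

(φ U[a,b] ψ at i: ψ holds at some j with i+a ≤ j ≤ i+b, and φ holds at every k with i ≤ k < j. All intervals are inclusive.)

Does not hold

Need some j in [4,4] with (¬req ∨ ack), and req at every k in [2,j-1].
  j=4: (¬req ∨ ack) holds, but req fails at k=2 → not this j.
No j in the window works → until fails.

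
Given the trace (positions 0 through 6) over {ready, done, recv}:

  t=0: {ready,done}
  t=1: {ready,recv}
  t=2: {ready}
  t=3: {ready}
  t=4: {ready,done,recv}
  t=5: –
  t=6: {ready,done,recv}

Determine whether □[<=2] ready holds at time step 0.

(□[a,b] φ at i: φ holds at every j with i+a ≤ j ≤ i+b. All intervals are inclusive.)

Holds

Check ready at every j in [0,2]:
  j=0: true
  j=1: true
  j=2: true
All positions satisfy it → formula holds.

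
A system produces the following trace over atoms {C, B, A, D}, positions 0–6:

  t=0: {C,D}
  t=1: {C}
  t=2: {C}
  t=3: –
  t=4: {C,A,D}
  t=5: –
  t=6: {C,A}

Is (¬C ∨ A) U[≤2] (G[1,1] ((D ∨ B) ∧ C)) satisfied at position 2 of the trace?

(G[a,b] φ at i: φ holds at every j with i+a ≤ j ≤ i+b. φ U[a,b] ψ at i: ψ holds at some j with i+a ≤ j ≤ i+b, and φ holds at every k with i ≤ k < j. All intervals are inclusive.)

Need some j in [2,4] with G[1,1] ((D ∨ B) ∧ C), and (¬C ∨ A) at every k in [2,j-1].
  j=2: G[1,1] ((D ∨ B) ∧ C) — fails at 3.
  j=3: G[1,1] ((D ∨ B) ∧ C) holds, but (¬C ∨ A) fails at k=2 → not this j.
  j=4: G[1,1] ((D ∨ B) ∧ C) — fails at 5.
No j in the window works → until fails.

Does not hold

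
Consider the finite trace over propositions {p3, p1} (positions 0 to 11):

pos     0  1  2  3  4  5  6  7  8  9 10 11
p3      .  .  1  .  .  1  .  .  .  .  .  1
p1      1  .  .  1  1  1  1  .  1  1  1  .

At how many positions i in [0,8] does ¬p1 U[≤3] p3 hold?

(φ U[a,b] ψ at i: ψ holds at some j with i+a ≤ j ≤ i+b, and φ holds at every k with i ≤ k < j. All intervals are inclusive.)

3

Evaluate at each i in [0,8]:
  i=0: ✗ (lhs fails at k=0 before rhs at j=2)
  i=1: ✓ (rhs at j=2; lhs holds on [1,1])
  i=2: ✓ (rhs at j=2)
  i=3: ✗ (lhs fails at k=3 before rhs at j=5)
  i=4: ✗ (lhs fails at k=4 before rhs at j=5)
  i=5: ✓ (rhs at j=5)
  i=6: ✗ (no rhs in [6,9])
  i=7: ✗ (no rhs in [7,10])
  i=8: ✗ (lhs fails at k=8 before rhs at j=11)
Positions where it holds: {1, 2, 5} → 3.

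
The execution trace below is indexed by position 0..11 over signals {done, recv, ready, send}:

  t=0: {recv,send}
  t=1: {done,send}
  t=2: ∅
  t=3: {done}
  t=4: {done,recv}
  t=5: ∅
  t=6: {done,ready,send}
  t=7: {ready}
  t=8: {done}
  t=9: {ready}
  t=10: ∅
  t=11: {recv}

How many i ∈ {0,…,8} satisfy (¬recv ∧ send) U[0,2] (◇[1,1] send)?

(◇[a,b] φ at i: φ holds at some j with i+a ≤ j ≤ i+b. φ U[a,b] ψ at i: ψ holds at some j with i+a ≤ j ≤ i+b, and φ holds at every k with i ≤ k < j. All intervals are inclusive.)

Evaluate at each i in [0,8]:
  i=0: ✓ (rhs at j=0)
  i=1: ✗ (no rhs in [1,3])
  i=2: ✗ (no rhs in [2,4])
  i=3: ✗ (lhs fails at k=3 before rhs at j=5)
  i=4: ✗ (lhs fails at k=4 before rhs at j=5)
  i=5: ✓ (rhs at j=5)
  i=6: ✗ (no rhs in [6,8])
  i=7: ✗ (no rhs in [7,9])
  i=8: ✗ (no rhs in [8,10])
Positions where it holds: {0, 5} → 2.

2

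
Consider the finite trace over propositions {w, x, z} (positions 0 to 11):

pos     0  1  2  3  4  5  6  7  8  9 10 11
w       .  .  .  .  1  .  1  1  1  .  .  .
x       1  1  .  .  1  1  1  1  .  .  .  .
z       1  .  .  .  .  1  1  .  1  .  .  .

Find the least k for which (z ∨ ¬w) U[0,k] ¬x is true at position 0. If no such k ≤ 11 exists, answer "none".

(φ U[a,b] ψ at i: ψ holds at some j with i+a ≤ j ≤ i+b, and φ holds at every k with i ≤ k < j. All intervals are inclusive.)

2

Need earliest j ≥ 0 with ¬x, and (z ∨ ¬w) at every k in [0,j-1].
  j=0: rhs fails.
  j=1: rhs fails.
  j=2: rhs holds; lhs holds on [0,1]. k = 2.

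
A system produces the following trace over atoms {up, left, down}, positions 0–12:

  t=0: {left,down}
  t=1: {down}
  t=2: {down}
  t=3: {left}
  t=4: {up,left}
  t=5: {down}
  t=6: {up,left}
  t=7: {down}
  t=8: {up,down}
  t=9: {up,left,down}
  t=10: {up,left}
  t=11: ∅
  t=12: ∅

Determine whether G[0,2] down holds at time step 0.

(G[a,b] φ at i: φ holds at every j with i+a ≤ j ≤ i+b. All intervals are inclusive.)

Check down at every j in [0,2]:
  j=0: true
  j=1: true
  j=2: true
All positions satisfy it → formula holds.

True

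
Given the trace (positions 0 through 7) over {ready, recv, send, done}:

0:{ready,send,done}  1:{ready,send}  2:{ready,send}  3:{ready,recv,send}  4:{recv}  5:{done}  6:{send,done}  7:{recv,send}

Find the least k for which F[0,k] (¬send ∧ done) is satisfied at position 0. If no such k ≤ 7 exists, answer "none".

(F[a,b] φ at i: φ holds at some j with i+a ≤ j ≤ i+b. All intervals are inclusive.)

5

Scan j = 0,1,… for (¬send ∧ done):
  j=0: fails
  j=1: fails
  j=2: fails
  j=3: fails
  j=4: fails
  j=5: holds
First hit at j=5, so smallest k = 5-0 = 5.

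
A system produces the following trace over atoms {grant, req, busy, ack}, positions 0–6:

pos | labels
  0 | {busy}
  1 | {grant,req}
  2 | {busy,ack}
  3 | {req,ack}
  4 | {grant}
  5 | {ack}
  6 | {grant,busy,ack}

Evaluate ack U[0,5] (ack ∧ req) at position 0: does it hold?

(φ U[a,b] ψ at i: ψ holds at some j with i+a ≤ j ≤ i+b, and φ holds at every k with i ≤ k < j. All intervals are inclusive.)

Need some j in [0,5] with (ack ∧ req), and ack at every k in [0,j-1].
  j=0: (ack ∧ req) false.
  j=1: (ack ∧ req) false.
  j=2: (ack ∧ req) false.
  j=3: (ack ∧ req) holds, but ack fails at k=0 → not this j.
  j=4: (ack ∧ req) false.
  j=5: (ack ∧ req) false.
No j in the window works → until fails.

False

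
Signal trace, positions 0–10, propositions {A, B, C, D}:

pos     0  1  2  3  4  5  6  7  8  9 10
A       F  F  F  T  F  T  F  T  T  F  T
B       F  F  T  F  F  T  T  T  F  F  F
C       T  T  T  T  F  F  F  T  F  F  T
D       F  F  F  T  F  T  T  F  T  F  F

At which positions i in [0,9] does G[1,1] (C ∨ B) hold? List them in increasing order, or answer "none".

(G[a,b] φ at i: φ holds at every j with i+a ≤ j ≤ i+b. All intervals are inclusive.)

0, 1, 2, 4, 5, 6, 9

Evaluate at each i in [0,9]:
  i=0: ✓ (all of [1,1])
  i=1: ✓ (all of [2,2])
  i=2: ✓ (all of [3,3])
  i=3: ✗ (fails at j=4)
  i=4: ✓ (all of [5,5])
  i=5: ✓ (all of [6,6])
  i=6: ✓ (all of [7,7])
  i=7: ✗ (fails at j=8)
  i=8: ✗ (fails at j=9)
  i=9: ✓ (all of [10,10])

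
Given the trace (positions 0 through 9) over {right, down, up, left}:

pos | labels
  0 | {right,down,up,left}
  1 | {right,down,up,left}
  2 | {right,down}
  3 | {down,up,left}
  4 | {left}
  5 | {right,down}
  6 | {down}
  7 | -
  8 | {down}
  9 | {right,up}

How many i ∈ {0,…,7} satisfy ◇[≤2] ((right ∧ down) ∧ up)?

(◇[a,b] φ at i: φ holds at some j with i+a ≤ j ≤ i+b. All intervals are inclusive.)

2

Evaluate at each i in [0,7]:
  i=0: ✓ (witness j=0)
  i=1: ✓ (witness j=1)
  i=2: ✗ (none in [2,4])
  i=3: ✗ (none in [3,5])
  i=4: ✗ (none in [4,6])
  i=5: ✗ (none in [5,7])
  i=6: ✗ (none in [6,8])
  i=7: ✗ (none in [7,9])
Positions where it holds: {0, 1} → 2.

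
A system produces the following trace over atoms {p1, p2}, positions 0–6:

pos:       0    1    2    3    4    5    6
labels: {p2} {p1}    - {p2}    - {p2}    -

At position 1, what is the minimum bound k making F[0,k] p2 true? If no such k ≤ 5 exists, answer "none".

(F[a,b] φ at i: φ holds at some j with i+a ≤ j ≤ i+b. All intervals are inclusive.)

2

Scan j = 1,2,… for p2:
  j=1: fails
  j=2: fails
  j=3: holds
First hit at j=3, so smallest k = 3-1 = 2.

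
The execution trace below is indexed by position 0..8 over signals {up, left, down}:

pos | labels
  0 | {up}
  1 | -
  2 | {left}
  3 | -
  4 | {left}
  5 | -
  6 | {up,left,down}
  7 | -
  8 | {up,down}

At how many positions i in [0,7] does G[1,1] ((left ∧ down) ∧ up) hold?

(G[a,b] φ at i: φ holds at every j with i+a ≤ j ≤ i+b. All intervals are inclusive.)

Evaluate at each i in [0,7]:
  i=0: ✗ (fails at j=1)
  i=1: ✗ (fails at j=2)
  i=2: ✗ (fails at j=3)
  i=3: ✗ (fails at j=4)
  i=4: ✗ (fails at j=5)
  i=5: ✓ (all of [6,6])
  i=6: ✗ (fails at j=7)
  i=7: ✗ (fails at j=8)
Positions where it holds: {5} → 1.

1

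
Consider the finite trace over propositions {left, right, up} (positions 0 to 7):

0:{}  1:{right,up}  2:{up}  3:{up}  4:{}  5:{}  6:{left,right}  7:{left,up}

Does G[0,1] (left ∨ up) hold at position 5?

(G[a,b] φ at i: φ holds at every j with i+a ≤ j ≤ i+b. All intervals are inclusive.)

Check (left ∨ up) at every j in [5,6]:
  j=5: false
  j=6: true
Fails at j=5 → formula fails.

False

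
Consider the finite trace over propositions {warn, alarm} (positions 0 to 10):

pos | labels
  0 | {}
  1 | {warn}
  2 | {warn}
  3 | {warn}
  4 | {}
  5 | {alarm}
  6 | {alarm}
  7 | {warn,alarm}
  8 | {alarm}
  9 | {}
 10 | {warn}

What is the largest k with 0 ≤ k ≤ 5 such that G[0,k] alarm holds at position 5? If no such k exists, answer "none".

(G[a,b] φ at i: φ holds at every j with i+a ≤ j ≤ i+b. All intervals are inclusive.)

3

alarm must hold from j=5 onward; find where it first fails.
  j=5: holds
  j=6: holds
  j=7: holds
  j=8: holds
  j=9: fails
Holds on [5,8], so largest k = 3.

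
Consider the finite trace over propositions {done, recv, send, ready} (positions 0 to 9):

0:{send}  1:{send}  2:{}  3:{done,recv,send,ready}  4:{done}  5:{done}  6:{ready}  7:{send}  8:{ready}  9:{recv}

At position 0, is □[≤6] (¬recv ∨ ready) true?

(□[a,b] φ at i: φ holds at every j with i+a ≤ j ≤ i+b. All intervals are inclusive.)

Check (¬recv ∨ ready) at every j in [0,6]:
  j=0: true
  j=1: true
  j=2: true
  j=3: true
  j=4: true
  j=5: true
  j=6: true
All positions satisfy it → formula holds.

Yes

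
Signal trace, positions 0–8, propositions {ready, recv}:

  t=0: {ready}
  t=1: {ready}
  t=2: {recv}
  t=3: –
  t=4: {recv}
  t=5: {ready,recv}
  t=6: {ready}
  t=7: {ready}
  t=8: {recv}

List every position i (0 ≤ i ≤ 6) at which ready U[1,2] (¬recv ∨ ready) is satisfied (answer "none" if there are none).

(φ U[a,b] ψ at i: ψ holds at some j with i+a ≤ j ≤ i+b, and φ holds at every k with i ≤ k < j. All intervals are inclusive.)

0, 5, 6

Evaluate at each i in [0,6]:
  i=0: ✓ (rhs at j=1; lhs holds on [0,0])
  i=1: ✗ (lhs fails at k=2 before rhs at j=3)
  i=2: ✗ (lhs fails at k=2 before rhs at j=3)
  i=3: ✗ (lhs fails at k=3 before rhs at j=5)
  i=4: ✗ (lhs fails at k=4 before rhs at j=5)
  i=5: ✓ (rhs at j=6; lhs holds on [5,5])
  i=6: ✓ (rhs at j=7; lhs holds on [6,6])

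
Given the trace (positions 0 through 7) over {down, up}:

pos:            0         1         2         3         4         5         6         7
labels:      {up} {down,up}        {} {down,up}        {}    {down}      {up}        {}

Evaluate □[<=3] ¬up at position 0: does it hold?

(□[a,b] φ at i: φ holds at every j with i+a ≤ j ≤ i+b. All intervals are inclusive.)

No

Check ¬up at every j in [0,3]:
  j=0: false
  j=1: false
  j=2: true
  j=3: false
Fails at j=0 → formula fails.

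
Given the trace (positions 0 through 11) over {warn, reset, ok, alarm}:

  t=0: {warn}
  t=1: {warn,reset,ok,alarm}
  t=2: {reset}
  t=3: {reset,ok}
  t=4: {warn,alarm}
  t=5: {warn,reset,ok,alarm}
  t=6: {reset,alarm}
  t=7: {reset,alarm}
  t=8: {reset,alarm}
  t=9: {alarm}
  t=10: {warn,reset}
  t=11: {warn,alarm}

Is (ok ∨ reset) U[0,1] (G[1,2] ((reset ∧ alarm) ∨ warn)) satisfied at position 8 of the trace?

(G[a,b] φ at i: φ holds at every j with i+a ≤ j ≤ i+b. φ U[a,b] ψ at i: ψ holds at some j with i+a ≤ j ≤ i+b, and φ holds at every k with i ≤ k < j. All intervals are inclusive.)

Need some j in [8,9] with G[1,2] ((reset ∧ alarm) ∨ warn), and (ok ∨ reset) at every k in [8,j-1].
  j=8: G[1,2] ((reset ∧ alarm) ∨ warn) — fails at 9.
  j=9: G[1,2] ((reset ∧ alarm) ∨ warn) holds; (ok ∨ reset) holds at every k in [8,8] → satisfied.

Yes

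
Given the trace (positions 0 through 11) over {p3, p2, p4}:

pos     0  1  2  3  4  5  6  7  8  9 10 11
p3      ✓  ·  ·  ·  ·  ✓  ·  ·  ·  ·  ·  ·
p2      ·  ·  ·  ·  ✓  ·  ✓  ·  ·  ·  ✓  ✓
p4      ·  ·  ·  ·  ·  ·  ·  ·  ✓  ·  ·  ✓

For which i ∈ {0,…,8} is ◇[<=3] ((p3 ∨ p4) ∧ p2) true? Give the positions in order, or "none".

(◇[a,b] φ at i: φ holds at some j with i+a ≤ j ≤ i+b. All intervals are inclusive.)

Evaluate at each i in [0,8]:
  i=0: ✗ (none in [0,3])
  i=1: ✗ (none in [1,4])
  i=2: ✗ (none in [2,5])
  i=3: ✗ (none in [3,6])
  i=4: ✗ (none in [4,7])
  i=5: ✗ (none in [5,8])
  i=6: ✗ (none in [6,9])
  i=7: ✗ (none in [7,10])
  i=8: ✓ (witness j=11)

8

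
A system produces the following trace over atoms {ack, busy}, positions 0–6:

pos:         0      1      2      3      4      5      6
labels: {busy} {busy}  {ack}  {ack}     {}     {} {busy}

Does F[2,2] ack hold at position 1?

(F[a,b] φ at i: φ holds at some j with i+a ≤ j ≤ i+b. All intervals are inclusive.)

Yes

Check ack at each j in [3,3]:
  j=3: true
Found at j=3 → formula holds.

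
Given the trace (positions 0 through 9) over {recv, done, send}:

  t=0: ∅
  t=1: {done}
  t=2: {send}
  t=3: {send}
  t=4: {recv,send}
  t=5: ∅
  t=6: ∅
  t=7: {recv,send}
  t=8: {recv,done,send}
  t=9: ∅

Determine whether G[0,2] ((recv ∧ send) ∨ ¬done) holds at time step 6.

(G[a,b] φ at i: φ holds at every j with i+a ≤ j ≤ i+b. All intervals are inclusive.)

Holds

Check ((recv ∧ send) ∨ ¬done) at every j in [6,8]:
  j=6: true
  j=7: true
  j=8: true
All positions satisfy it → formula holds.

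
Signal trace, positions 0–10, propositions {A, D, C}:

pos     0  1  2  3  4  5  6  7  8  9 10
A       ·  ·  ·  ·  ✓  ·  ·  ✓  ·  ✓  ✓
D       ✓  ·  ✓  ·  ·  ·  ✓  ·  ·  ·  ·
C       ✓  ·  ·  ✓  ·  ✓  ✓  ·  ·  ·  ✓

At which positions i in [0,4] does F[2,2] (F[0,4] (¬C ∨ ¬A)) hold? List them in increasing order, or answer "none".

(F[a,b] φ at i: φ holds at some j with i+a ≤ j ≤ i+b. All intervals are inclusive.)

Evaluate at each i in [0,4]:
  i=0: ✓ (witness j=2)
  i=1: ✓ (witness j=3)
  i=2: ✓ (witness j=4)
  i=3: ✓ (witness j=5)
  i=4: ✓ (witness j=6)

0, 1, 2, 3, 4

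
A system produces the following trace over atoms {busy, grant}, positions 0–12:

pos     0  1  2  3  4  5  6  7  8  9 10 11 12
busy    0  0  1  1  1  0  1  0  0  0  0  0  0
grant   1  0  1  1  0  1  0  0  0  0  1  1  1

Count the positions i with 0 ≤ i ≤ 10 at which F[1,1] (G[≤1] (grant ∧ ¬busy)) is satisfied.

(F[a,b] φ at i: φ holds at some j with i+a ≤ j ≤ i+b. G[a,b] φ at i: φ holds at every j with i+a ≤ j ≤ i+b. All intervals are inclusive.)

Evaluate at each i in [0,10]:
  i=0: ✗ (none in [1,1])
  i=1: ✗ (none in [2,2])
  i=2: ✗ (none in [3,3])
  i=3: ✗ (none in [4,4])
  i=4: ✗ (none in [5,5])
  i=5: ✗ (none in [6,6])
  i=6: ✗ (none in [7,7])
  i=7: ✗ (none in [8,8])
  i=8: ✗ (none in [9,9])
  i=9: ✓ (witness j=10)
  i=10: ✓ (witness j=11)
Positions where it holds: {9, 10} → 2.

2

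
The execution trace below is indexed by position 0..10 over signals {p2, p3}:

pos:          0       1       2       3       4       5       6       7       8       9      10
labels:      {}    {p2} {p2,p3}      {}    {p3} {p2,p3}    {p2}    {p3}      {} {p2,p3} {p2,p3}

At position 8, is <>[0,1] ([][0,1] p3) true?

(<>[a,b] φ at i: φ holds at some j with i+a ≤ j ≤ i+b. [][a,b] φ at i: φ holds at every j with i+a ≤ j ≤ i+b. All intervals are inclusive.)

Holds

Check [][0,1] p3 at each j in [8,9]:
  j=8: fails at 8
  j=9: holds on [9,10]
Found at j=9 → formula holds.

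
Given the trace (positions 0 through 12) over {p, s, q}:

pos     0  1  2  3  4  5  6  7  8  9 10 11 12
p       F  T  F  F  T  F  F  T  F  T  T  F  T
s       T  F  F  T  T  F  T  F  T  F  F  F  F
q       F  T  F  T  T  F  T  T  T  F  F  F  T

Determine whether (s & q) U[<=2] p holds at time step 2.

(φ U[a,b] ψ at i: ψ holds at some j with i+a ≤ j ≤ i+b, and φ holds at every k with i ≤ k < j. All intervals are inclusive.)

Need some j in [2,4] with p, and (s & q) at every k in [2,j-1].
  j=2: p false.
  j=3: p false.
  j=4: p holds, but (s & q) fails at k=2 → not this j.
No j in the window works → until fails.

False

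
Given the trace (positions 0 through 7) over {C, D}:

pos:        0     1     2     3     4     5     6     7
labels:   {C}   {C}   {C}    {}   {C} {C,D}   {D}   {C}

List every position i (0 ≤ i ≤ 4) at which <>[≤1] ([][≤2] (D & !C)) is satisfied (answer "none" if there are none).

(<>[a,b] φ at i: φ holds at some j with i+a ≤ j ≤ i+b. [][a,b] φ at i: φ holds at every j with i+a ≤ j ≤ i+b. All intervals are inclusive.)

none

Evaluate at each i in [0,4]:
  i=0: ✗ (none in [0,1])
  i=1: ✗ (none in [1,2])
  i=2: ✗ (none in [2,3])
  i=3: ✗ (none in [3,4])
  i=4: ✗ (none in [4,5])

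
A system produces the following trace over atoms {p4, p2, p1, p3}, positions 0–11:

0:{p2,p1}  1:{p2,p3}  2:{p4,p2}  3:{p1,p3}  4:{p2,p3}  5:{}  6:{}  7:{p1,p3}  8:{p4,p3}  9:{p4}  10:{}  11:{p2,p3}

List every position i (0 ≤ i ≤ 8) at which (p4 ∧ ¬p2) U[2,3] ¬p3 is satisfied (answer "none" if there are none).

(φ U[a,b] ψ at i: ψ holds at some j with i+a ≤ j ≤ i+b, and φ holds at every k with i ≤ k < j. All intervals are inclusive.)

Evaluate at each i in [0,8]:
  i=0: ✗ (lhs fails at k=0 before rhs at j=2)
  i=1: ✗ (no rhs in [3,4])
  i=2: ✗ (lhs fails at k=2 before rhs at j=5)
  i=3: ✗ (lhs fails at k=3 before rhs at j=5)
  i=4: ✗ (lhs fails at k=4 before rhs at j=6)
  i=5: ✗ (no rhs in [7,8])
  i=6: ✗ (lhs fails at k=6 before rhs at j=9)
  i=7: ✗ (lhs fails at k=7 before rhs at j=9)
  i=8: ✓ (rhs at j=10; lhs holds on [8,9])

8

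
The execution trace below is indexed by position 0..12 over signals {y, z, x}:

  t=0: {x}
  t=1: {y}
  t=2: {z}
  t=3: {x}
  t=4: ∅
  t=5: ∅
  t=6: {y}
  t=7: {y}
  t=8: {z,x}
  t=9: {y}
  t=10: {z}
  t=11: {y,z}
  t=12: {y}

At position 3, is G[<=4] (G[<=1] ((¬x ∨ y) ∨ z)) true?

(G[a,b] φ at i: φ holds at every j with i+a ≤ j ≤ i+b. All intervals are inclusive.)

False

Check G[<=1] ((¬x ∨ y) ∨ z) at every j in [3,7]:
  j=3: fails at 3
  j=4: holds on [4,5]
  j=5: holds on [5,6]
  j=6: holds on [6,7]
  j=7: holds on [7,8]
Fails at j=3 → formula fails.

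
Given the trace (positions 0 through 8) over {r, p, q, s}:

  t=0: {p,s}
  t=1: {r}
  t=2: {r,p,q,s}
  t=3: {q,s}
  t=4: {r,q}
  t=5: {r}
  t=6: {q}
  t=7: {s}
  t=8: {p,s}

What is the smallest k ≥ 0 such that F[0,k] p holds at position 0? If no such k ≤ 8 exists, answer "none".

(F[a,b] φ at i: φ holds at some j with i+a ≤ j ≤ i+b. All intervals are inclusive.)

Scan j = 0,1,… for p:
  j=0: holds
First hit at j=0, so smallest k = 0-0 = 0.

0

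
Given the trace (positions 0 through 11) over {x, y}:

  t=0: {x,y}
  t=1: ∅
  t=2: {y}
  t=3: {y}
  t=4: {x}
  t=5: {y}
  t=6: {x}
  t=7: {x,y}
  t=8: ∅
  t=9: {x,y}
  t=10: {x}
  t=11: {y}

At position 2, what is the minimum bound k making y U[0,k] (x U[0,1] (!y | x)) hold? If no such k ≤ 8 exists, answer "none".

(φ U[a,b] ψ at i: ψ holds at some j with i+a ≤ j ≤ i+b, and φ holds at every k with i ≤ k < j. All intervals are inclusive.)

2

Need earliest j ≥ 2 with (x U[0,1] (!y | x)), and y at every k in [2,j-1].
  j=2: rhs fails.
  j=3: rhs fails.
  j=4: rhs holds; lhs holds on [2,3]. k = 2.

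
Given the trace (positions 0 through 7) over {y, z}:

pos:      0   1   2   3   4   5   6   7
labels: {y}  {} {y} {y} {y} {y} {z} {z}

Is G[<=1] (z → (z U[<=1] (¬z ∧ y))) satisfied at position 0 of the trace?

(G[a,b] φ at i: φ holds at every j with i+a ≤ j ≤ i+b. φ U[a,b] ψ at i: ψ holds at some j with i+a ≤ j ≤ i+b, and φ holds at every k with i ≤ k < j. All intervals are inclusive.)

Check (z → (z U[<=1] (¬z ∧ y))) at every j in [0,1]:
  j=0: antecedent false → ✓
  j=1: antecedent false → ✓
All positions satisfy it → formula holds.

Holds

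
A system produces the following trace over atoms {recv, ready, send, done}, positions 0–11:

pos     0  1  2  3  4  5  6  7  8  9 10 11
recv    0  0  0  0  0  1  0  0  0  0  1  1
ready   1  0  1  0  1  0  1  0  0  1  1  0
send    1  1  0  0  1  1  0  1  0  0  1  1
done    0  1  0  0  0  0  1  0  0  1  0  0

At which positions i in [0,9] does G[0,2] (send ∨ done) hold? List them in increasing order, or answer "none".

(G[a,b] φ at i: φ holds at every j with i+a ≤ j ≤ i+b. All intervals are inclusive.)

4, 5, 9

Evaluate at each i in [0,9]:
  i=0: ✗ (fails at j=2)
  i=1: ✗ (fails at j=2)
  i=2: ✗ (fails at j=2)
  i=3: ✗ (fails at j=3)
  i=4: ✓ (all of [4,6])
  i=5: ✓ (all of [5,7])
  i=6: ✗ (fails at j=8)
  i=7: ✗ (fails at j=8)
  i=8: ✗ (fails at j=8)
  i=9: ✓ (all of [9,11])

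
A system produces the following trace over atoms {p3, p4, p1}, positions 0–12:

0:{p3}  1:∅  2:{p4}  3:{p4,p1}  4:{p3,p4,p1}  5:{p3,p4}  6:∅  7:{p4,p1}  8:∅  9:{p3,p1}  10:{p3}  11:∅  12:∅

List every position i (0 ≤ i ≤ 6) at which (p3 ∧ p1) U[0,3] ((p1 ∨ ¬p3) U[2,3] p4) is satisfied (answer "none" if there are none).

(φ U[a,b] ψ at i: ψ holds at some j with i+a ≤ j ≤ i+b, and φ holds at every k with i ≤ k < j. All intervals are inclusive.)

Evaluate at each i in [0,6]:
  i=0: ✗ (lhs fails at k=0 before rhs at j=1)
  i=1: ✓ (rhs at j=1)
  i=2: ✓ (rhs at j=2)
  i=3: ✓ (rhs at j=3)
  i=4: ✗ (no rhs in [4,7])
  i=5: ✗ (no rhs in [5,8])
  i=6: ✗ (no rhs in [6,9])

1, 2, 3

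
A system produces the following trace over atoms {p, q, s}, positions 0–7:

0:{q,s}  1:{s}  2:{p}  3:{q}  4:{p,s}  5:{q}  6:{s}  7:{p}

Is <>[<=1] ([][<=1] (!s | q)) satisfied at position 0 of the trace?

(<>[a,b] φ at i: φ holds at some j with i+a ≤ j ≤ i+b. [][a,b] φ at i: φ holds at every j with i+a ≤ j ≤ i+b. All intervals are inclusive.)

Check [][<=1] (!s | q) at each j in [0,1]:
  j=0: fails at 1
  j=1: fails at 1
No position in the window satisfies it → formula fails.

False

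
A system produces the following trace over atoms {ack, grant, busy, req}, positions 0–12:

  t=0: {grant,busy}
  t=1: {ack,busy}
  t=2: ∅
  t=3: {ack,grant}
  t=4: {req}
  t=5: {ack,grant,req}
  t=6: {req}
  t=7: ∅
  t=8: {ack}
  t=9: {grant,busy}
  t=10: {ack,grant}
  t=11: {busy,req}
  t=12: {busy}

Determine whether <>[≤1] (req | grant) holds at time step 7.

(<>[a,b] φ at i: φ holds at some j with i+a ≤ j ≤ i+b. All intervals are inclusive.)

No

Check (req | grant) at each j in [7,8]:
  j=7: false
  j=8: false
No position in the window satisfies it → formula fails.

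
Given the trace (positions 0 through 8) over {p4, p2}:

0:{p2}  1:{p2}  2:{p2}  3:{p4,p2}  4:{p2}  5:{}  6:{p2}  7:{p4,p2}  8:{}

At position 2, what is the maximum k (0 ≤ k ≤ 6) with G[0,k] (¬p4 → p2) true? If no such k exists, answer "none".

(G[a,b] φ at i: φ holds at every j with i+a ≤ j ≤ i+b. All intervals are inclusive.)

2

(¬p4 → p2) must hold from j=2 onward; find where it first fails.
  j=2: holds
  j=3: holds
  j=4: holds
  j=5: fails
Holds on [2,4], so largest k = 2.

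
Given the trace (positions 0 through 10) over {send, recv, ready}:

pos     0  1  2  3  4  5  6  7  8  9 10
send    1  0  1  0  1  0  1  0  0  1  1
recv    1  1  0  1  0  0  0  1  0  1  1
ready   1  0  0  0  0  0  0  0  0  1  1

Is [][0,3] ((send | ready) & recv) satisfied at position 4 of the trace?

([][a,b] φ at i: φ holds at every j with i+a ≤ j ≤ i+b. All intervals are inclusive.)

Check ((send | ready) & recv) at every j in [4,7]:
  j=4: false
  j=5: false
  j=6: false
  j=7: false
Fails at j=4 → formula fails.

False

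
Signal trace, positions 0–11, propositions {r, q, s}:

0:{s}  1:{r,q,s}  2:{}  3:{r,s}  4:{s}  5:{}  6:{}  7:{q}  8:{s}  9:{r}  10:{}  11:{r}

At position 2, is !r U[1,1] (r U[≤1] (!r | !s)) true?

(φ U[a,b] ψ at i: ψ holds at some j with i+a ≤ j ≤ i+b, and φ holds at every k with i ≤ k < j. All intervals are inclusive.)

Need some j in [3,3] with (r U[≤1] (!r | !s)), and !r at every k in [2,j-1].
  j=3: (r U[≤1] (!r | !s)) holds; !r holds at every k in [2,2] → satisfied.

Holds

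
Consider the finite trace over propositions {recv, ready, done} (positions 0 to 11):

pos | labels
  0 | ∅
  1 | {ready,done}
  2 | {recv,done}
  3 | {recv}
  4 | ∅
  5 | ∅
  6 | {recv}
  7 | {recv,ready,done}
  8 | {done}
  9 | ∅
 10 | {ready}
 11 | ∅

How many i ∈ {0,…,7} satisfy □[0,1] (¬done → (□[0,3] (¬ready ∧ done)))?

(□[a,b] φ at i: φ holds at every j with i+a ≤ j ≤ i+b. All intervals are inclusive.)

Evaluate at each i in [0,7]:
  i=0: ✗ (fails at j=0)
  i=1: ✓ (all of [1,2])
  i=2: ✗ (fails at j=3)
  i=3: ✗ (fails at j=3)
  i=4: ✗ (fails at j=4)
  i=5: ✗ (fails at j=5)
  i=6: ✗ (fails at j=6)
  i=7: ✓ (all of [7,8])
Positions where it holds: {1, 7} → 2.

2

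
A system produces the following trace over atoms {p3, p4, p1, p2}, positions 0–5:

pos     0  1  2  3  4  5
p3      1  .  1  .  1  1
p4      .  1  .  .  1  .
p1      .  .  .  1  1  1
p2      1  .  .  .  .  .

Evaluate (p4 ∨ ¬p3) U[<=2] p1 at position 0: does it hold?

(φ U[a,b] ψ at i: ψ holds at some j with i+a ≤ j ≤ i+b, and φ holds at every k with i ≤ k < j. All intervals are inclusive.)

No

Need some j in [0,2] with p1, and (p4 ∨ ¬p3) at every k in [0,j-1].
  j=0: p1 false.
  j=1: p1 false.
  j=2: p1 false.
No j in the window works → until fails.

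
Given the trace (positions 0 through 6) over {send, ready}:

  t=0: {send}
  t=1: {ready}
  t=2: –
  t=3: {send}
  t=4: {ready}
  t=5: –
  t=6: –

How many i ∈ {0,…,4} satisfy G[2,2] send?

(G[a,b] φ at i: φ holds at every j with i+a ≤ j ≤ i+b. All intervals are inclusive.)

Evaluate at each i in [0,4]:
  i=0: ✗ (fails at j=2)
  i=1: ✓ (all of [3,3])
  i=2: ✗ (fails at j=4)
  i=3: ✗ (fails at j=5)
  i=4: ✗ (fails at j=6)
Positions where it holds: {1} → 1.

1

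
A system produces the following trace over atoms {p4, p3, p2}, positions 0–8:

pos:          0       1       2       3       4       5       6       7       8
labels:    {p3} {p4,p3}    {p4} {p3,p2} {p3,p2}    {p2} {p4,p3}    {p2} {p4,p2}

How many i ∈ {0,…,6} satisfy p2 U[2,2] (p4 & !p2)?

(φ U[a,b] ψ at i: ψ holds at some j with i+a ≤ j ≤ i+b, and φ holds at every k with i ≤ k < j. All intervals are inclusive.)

1

Evaluate at each i in [0,6]:
  i=0: ✗ (lhs fails at k=0 before rhs at j=2)
  i=1: ✗ (no rhs in [3,3])
  i=2: ✗ (no rhs in [4,4])
  i=3: ✗ (no rhs in [5,5])
  i=4: ✓ (rhs at j=6; lhs holds on [4,5])
  i=5: ✗ (no rhs in [7,7])
  i=6: ✗ (no rhs in [8,8])
Positions where it holds: {4} → 1.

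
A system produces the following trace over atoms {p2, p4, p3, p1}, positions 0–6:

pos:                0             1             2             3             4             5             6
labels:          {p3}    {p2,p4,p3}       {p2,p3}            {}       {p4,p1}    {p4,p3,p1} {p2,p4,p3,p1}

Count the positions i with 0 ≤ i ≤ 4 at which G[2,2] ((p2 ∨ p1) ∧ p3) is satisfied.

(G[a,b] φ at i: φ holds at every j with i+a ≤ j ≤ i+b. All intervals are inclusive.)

Evaluate at each i in [0,4]:
  i=0: ✓ (all of [2,2])
  i=1: ✗ (fails at j=3)
  i=2: ✗ (fails at j=4)
  i=3: ✓ (all of [5,5])
  i=4: ✓ (all of [6,6])
Positions where it holds: {0, 3, 4} → 3.

3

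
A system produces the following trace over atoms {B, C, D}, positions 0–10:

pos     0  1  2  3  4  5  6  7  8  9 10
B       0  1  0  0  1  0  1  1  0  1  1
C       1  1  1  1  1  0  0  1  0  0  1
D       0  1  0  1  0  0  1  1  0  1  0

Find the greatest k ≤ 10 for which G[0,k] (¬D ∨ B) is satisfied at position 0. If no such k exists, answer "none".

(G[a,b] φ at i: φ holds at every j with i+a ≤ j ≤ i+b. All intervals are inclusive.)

2

(¬D ∨ B) must hold from j=0 onward; find where it first fails.
  j=0: holds
  j=1: holds
  j=2: holds
  j=3: fails
Holds on [0,2], so largest k = 2.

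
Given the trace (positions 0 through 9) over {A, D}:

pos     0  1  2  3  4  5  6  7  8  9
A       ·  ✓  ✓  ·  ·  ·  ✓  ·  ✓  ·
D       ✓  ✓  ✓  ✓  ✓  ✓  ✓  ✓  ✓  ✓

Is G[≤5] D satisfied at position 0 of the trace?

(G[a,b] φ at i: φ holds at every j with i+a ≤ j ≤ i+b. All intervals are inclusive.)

Yes

Check D at every j in [0,5]:
  j=0: true
  j=1: true
  j=2: true
  j=3: true
  j=4: true
  j=5: true
All positions satisfy it → formula holds.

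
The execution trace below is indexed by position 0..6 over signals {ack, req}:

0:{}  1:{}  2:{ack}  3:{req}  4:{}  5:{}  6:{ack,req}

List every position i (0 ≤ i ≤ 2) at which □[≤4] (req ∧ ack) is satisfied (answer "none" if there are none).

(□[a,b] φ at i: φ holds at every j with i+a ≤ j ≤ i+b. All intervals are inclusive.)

none

Evaluate at each i in [0,2]:
  i=0: ✗ (fails at j=0)
  i=1: ✗ (fails at j=1)
  i=2: ✗ (fails at j=2)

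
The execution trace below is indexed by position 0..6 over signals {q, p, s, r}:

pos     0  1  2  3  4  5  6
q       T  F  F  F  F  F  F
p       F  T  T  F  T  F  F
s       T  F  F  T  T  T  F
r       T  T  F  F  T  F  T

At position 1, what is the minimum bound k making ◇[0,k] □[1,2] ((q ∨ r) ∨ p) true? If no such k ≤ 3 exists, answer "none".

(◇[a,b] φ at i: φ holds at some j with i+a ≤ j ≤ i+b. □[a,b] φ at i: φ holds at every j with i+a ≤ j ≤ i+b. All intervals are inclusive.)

Scan j = 1,2,… for □[1,2] ((q ∨ r) ∨ p):
  j=1: fails
  j=2: fails
  j=3: fails
  j=4: fails
No j in [1,4] satisfies it → none.

none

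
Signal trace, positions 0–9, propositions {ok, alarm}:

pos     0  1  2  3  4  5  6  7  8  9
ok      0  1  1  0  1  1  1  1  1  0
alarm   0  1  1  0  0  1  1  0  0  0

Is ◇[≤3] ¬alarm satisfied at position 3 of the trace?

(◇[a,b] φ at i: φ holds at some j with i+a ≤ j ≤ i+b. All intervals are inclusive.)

Yes

Check ¬alarm at each j in [3,6]:
  j=3: true
  j=4: true
  j=5: false
  j=6: false
Found at j=3 → formula holds.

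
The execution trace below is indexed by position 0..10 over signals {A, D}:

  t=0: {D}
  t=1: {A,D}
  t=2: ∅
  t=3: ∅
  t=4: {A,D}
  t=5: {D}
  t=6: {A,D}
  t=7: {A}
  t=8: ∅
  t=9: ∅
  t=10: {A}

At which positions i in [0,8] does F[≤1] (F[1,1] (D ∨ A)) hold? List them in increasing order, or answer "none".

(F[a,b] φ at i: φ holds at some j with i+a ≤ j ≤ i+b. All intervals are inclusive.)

0, 2, 3, 4, 5, 6, 8

Evaluate at each i in [0,8]:
  i=0: ✓ (witness j=0)
  i=1: ✗ (none in [1,2])
  i=2: ✓ (witness j=3)
  i=3: ✓ (witness j=3)
  i=4: ✓ (witness j=4)
  i=5: ✓ (witness j=5)
  i=6: ✓ (witness j=6)
  i=7: ✗ (none in [7,8])
  i=8: ✓ (witness j=9)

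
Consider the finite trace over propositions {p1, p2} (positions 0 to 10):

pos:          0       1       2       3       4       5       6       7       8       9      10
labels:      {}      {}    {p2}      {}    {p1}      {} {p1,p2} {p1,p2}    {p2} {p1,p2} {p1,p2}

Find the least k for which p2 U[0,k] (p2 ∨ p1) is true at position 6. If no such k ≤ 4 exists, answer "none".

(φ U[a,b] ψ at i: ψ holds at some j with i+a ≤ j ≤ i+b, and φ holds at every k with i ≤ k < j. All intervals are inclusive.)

Need earliest j ≥ 6 with (p2 ∨ p1), and p2 at every k in [6,j-1].
  j=6: rhs holds (empty prefix). k = 0.

0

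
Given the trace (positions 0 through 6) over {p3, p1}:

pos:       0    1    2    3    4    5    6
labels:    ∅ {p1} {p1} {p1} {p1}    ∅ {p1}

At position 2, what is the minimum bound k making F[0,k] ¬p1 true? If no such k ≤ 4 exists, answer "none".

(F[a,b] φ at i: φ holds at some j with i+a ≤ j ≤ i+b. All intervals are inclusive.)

3

Scan j = 2,3,… for ¬p1:
  j=2: fails
  j=3: fails
  j=4: fails
  j=5: holds
First hit at j=5, so smallest k = 5-2 = 3.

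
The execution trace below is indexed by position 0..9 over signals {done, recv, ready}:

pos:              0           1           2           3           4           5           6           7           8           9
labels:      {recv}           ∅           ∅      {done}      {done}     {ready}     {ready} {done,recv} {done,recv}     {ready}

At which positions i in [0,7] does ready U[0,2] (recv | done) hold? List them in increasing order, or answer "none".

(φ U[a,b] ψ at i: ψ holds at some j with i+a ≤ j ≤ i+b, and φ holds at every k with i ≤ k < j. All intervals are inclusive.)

Evaluate at each i in [0,7]:
  i=0: ✓ (rhs at j=0)
  i=1: ✗ (lhs fails at k=1 before rhs at j=3)
  i=2: ✗ (lhs fails at k=2 before rhs at j=3)
  i=3: ✓ (rhs at j=3)
  i=4: ✓ (rhs at j=4)
  i=5: ✓ (rhs at j=7; lhs holds on [5,6])
  i=6: ✓ (rhs at j=7; lhs holds on [6,6])
  i=7: ✓ (rhs at j=7)

0, 3, 4, 5, 6, 7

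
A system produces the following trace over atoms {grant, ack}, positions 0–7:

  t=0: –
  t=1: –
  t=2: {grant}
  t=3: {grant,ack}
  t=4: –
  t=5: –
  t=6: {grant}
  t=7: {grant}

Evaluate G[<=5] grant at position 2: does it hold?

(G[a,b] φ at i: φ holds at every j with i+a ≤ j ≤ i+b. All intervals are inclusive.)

Does not hold

Check grant at every j in [2,7]:
  j=2: true
  j=3: true
  j=4: false
  j=5: false
  j=6: true
  j=7: true
Fails at j=4 → formula fails.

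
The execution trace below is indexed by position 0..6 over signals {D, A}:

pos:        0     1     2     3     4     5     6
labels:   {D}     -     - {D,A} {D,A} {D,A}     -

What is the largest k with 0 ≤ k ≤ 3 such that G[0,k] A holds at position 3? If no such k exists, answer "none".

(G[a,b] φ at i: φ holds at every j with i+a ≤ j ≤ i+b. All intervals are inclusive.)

A must hold from j=3 onward; find where it first fails.
  j=3: holds
  j=4: holds
  j=5: holds
  j=6: fails
Holds on [3,5], so largest k = 2.

2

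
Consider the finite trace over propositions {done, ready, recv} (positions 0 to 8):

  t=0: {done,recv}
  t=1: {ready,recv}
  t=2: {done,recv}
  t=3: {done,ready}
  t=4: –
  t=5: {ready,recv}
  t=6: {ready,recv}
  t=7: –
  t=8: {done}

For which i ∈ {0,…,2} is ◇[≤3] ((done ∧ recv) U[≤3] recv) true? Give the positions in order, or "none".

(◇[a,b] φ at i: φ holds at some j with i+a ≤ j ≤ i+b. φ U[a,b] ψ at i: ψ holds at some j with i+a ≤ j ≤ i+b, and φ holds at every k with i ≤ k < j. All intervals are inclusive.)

0, 1, 2

Evaluate at each i in [0,2]:
  i=0: ✓ (witness j=0)
  i=1: ✓ (witness j=1)
  i=2: ✓ (witness j=2)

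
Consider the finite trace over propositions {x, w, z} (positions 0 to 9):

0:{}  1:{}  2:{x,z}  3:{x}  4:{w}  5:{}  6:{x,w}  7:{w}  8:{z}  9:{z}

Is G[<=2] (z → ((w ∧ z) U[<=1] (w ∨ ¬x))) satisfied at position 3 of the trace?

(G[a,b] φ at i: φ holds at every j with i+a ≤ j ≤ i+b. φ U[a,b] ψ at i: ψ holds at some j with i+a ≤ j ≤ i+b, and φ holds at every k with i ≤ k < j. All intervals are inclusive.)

Yes

Check (z → ((w ∧ z) U[<=1] (w ∨ ¬x))) at every j in [3,5]:
  j=3: antecedent false → ✓
  j=4: antecedent false → ✓
  j=5: antecedent false → ✓
All positions satisfy it → formula holds.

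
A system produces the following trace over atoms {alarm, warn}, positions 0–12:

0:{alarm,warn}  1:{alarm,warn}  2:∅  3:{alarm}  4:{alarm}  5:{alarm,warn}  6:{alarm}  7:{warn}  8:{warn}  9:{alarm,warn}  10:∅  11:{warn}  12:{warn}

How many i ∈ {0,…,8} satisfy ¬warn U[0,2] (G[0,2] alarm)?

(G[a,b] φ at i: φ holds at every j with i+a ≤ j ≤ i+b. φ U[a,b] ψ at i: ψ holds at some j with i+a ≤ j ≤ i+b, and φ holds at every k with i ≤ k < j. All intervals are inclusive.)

3

Evaluate at each i in [0,8]:
  i=0: ✗ (no rhs in [0,2])
  i=1: ✗ (lhs fails at k=1 before rhs at j=3)
  i=2: ✓ (rhs at j=3; lhs holds on [2,2])
  i=3: ✓ (rhs at j=3)
  i=4: ✓ (rhs at j=4)
  i=5: ✗ (no rhs in [5,7])
  i=6: ✗ (no rhs in [6,8])
  i=7: ✗ (no rhs in [7,9])
  i=8: ✗ (no rhs in [8,10])
Positions where it holds: {2, 3, 4} → 3.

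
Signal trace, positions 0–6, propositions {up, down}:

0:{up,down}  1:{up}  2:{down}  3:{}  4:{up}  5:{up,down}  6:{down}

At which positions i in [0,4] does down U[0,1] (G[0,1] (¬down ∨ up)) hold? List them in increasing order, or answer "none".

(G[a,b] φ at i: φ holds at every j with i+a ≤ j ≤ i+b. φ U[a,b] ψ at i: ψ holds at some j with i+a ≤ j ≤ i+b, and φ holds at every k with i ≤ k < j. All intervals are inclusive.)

Evaluate at each i in [0,4]:
  i=0: ✓ (rhs at j=0)
  i=1: ✗ (no rhs in [1,2])
  i=2: ✓ (rhs at j=3; lhs holds on [2,2])
  i=3: ✓ (rhs at j=3)
  i=4: ✓ (rhs at j=4)

0, 2, 3, 4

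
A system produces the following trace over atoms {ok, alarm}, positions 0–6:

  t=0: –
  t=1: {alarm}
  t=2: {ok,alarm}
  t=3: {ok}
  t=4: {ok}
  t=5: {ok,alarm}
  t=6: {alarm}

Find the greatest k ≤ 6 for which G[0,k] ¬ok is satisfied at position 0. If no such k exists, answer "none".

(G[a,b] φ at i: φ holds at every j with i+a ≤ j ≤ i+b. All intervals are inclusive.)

1

¬ok must hold from j=0 onward; find where it first fails.
  j=0: holds
  j=1: holds
  j=2: fails
Holds on [0,1], so largest k = 1.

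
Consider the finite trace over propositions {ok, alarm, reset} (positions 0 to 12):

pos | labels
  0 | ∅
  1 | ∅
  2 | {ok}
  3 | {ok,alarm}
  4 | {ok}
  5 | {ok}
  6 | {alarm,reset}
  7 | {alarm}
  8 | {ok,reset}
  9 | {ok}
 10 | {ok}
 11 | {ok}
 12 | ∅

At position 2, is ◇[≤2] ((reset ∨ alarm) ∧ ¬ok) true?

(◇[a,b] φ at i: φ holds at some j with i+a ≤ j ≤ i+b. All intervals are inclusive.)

No

Check ((reset ∨ alarm) ∧ ¬ok) at each j in [2,4]:
  j=2: false
  j=3: false
  j=4: false
No position in the window satisfies it → formula fails.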